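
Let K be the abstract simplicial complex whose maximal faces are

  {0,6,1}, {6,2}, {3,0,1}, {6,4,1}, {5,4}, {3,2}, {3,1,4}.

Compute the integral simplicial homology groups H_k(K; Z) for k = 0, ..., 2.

H_0 ≅ Z,  H_1 ≅ Z,  H_2 = 0.

Fix the vertex order 0 < 1 < 2 < 3 < 4 < 5 < 6 and write every simplex with vertices in increasing order. Then dim K = 2 and the simplices of K are:

  0-simplices (7): [0], [1], [2], [3], [4], [5], [6]
  1-simplices (11): [0,1], [0,3], [0,6], [1,3], [1,4], [1,6], [2,3], [2,6], [3,4], [4,5], [4,6]
  2-simplices (4): [0,1,3], [0,1,6], [1,3,4], [1,4,6]

Hence C_0 ≅ Z^7, C_1 ≅ Z^11, C_2 ≅ Z^4.

Boundary ∂_1: C_1 → C_0 is given by ∂[p,q] = [q] − [p].
The 7×11 boundary matrix has rank 6 and Smith normal form diag(1,1,1,1,1,1).

Boundary ∂_2: C_2 → C_1 maps a triangle to the signed sum of its edges. For instance
  ∂[1,3,4] = [3,4] − [1,4] + [1,3],
  ∂[0,1,6] = [1,6] − [0,6] + [0,1].
The 11×4 boundary matrix has rank 4 and Smith normal form diag(1,1,1,1).

Now H_k = ker ∂_k / im ∂_{k+1}, so:

  H_0: rank C_0 − rank ∂_1 = 7 − 6 = 1, and the invariant factors of ∂_1 are all 1, so H_0 ≅ Z.
  H_1: rank ker ∂_1 − rank ∂_2 = (11 − 6) − 4 = 1, and the invariant factors of ∂_2 are all 1, so H_1 ≅ Z.
  H_2: rank ker ∂_2 − rank ∂_3 = (4 − 4) − 0 = 0, and there is no ∂_3, so H_2 ≅ 0.

As a check, the Euler characteristic is 7 − 11 + 4 = 0, which agrees with 1 − 1 + 0 = 0.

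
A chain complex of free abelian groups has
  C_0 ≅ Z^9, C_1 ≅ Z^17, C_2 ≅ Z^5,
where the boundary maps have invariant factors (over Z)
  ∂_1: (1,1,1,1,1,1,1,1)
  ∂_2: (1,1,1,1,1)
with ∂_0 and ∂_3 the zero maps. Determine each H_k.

H_0: b_0 = 9 − 0 − 8 = 1; torsion from ∂_1 factors > 1: none. So H_0 = Z.
H_1: b_1 = 17 − 8 − 5 = 4; torsion from ∂_2 factors > 1: none. So H_1 = Z^4.
H_2: b_2 = 5 − 5 − 0 = 0; torsion from ∂_3 factors > 1: none. So H_2 = 0.

H_0 = Z,  H_1 = Z^4,  H_2 = 0.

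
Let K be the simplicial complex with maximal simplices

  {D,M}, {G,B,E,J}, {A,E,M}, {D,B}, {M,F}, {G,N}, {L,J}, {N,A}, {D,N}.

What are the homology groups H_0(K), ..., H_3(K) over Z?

K has 10 vertices, 16 edges, 5 triangles, 1 3-simplex.
rank ∂_0 = 0, rank ∂_1 = 9 ⇒ b_0 = 10 − 0 − 9 = 1; all invariant factors of ∂_1 are 1 so no torsion. So H_0 ≅ Z.
rank ∂_1 = 9, rank ∂_2 = 4 ⇒ b_1 = 16 − 9 − 4 = 3; all invariant factors of ∂_2 are 1 so no torsion. So H_1 ≅ Z^3.
rank ∂_2 = 4, rank ∂_3 = 1 ⇒ b_2 = 5 − 4 − 1 = 0; all invariant factors of ∂_3 are 1 so no torsion. So H_2 ≅ 0.
rank ∂_3 = 1, rank ∂_4 = 0 ⇒ b_3 = 1 − 1 − 0 = 0. So H_3 ≅ 0.

H_0 = Z,  H_1 = Z^3,  H_2 = 0,  H_3 = 0.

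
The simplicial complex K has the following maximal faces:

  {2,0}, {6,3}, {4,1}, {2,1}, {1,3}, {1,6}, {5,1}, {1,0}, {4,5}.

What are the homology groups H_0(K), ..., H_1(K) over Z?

Take the total order 0 < 1 < 2 < 3 < 4 < 5 < 6 on the vertex set. Then K (dimension 1) consists of the simplices:

  0-simplices (7): [0], [1], [2], [3], [4], [5], [6]
  1-simplices (9): [0,1], [0,2], [1,2], [1,3], [1,4], [1,5], [1,6], [3,6], [4,5]

Hence C_0 ≅ Z^7, C_1 ≅ Z^9.

The boundary map ∂_1: C_1 → C_0 sends each edge [p,q] (with p < q) to q − p. For instance
  ∂[1,4] = [4] − [1].
The resulting 7×9 matrix has rank 6, and its Smith normal form has invariant factors (1,1,1,1,1,1).

From H_k ≅ ker(∂_k) / im(∂_{k+1}) we obtain:

  H_0: rank C_0 − rank ∂_1 = 7 − 6 = 1, and the invariant factors of ∂_1 are all 1, so H_0 = Z.
  H_1: rank ker ∂_1 − rank ∂_2 = (9 − 6) − 0 = 3, and there is no ∂_2, so H_1 = Z^3.

(K is a triangulation of a wedge of 3 circles.)

H_0 ≅ Z,  H_1 ≅ Z^3.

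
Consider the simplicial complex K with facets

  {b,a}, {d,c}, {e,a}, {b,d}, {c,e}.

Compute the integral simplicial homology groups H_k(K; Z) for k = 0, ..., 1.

H_0 ≅ Z,  H_1 ≅ Z.

Fix the vertex order a < b < c < d < e and write every simplex with vertices in increasing order. Then dim K = 1 and the simplices of K are:

  0-simplices (5): a, b, c, d, e
  1-simplices (5): ab, ae, bd, cd, ce

Hence C_0 ≅ Z^5, C_1 ≅ Z^5.

The boundary map ∂_1: C_1 → C_0 is given by ∂[p,q] = [q] − [p]. For instance
  ∂bd = d − b.
This gives a 5×5 integer matrix of rank 4; reducing to Smith normal form yields diagonal entries (1,1,1,1).

From H_k ≅ ker(∂_k) / im(∂_{k+1}) we obtain:

  H_0: rank C_0 − rank ∂_1 = 5 − 4 = 1, and the invariant factors of ∂_1 are all 1, so H_0 ≅ Z.
  H_1: rank ker ∂_1 − rank ∂_2 = (5 − 4) − 0 = 1, and there is no ∂_2, so H_1 ≅ Z.

As a check, the Euler characteristic is 5 − 5 = 0, which agrees with 1 − 1 = 0.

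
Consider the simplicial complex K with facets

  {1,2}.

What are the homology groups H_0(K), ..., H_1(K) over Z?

H_0 ≅ Z,  H_1 = 0.

Take the total order 1 < 2 on the vertex set. Then K (dimension 1) consists of the simplices:

  0-simplices (2): [1], [2]
  1-simplices (1): [1,2]

giving chain groups C_0 ≅ Z^2, C_1 ≅ Z^1.

The boundary map ∂_1: C_1 → C_0 is given by ∂[p,q] = [q] − [p].
The 2×1 boundary matrix has rank 1 and Smith normal form diag(1).

Reading off H_k = ker ∂_k / im ∂_{k+1}:

  H_0: rank C_0 − rank ∂_1 = 2 − 1 = 1, and the invariant factors of ∂_1 are all 1, so H_0 ≅ Z.
  H_1: rank ker ∂_1 − rank ∂_2 = (1 − 1) − 0 = 0, and there is no ∂_2, so H_1 ≅ 0.

As a check, the Euler characteristic is 2 − 1 = 1, which agrees with 1 − 0 = 1.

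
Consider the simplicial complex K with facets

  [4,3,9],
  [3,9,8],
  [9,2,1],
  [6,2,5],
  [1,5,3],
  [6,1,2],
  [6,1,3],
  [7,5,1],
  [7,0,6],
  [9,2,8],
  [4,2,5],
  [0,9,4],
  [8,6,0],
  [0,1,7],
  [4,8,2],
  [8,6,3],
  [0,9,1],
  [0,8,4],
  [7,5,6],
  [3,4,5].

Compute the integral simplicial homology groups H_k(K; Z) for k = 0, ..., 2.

H_0 ≅ Z,  H_1 ≅ Z ⊕ Z/2Z,  H_2 = 0.

Order the vertices as 0 < 1 < 2 < 3 < 4 < 5 < 6 < 7 < 8 < 9. Listing each simplex with vertices in this order, K has dimension 2 with simplices:

  0-simplices (10): [0], [1], [2], [3], [4], [5], [6], [7], [8], [9]
  1-simplices (30): (30 of them)
  2-simplices (20): (20 of them)

so the chain groups are C_0 ≅ Z^10, C_1 ≅ Z^30, C_2 ≅ Z^20.

Boundary ∂_1: C_1 → C_0 maps an edge to its endpoints' difference, ∂[p,q] = q − p.
As a 10×30 matrix over Z this has rank 9, with invariant factors (1,1,1,1,1,1,1,1,1).

∂_2: C_2 → C_1 sends each 2-simplex [p,q,r] to [q,r] − [p,r] + [p,q]. For instance
  ∂[0,6,7] = [6,7] − [0,7] + [0,6],
  ∂[1,2,6] = [2,6] − [1,6] + [1,2].
The resulting 30×20 matrix has rank 20, and its Smith normal form has invariant factors (1,1,1,1,1,1,1,1,1,1,1,1,1,1,1,1,1,1,1,2).

Computing H_k = (kernel of ∂_k) / (image of ∂_{k+1}):

  H_0: rank C_0 − rank ∂_1 = 10 − 9 = 1, and the invariant factors of ∂_1 are all 1, so H_0 = Z.
  H_1: rank ker ∂_1 − rank ∂_2 = (30 − 9) − 20 = 1, and ∂_2 has invariant factor 2 > 1, so H_1 = Z ⊕ Z/2Z.
  H_2: rank ker ∂_2 − rank ∂_3 = (20 − 20) − 0 = 0, and there is no ∂_3, so H_2 = 0.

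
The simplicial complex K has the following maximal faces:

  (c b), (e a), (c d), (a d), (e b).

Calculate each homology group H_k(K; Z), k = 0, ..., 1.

H_0 ≅ Z,  H_1 ≅ Z.

Order the vertices as a < b < c < d < e. Listing each simplex with vertices in this order, K has dimension 1 with simplices:

  0-simplices (5): a, b, c, d, e
  1-simplices (5): ad, ae, bc, be, cd

giving chain groups C_0 ≅ Z^5, C_1 ≅ Z^5.

∂_1: C_1 → C_0 sends each edge [p,q] (with p < q) to q − p.
This gives a 5×5 integer matrix of rank 4; reducing to Smith normal form yields diagonal entries (1,1,1,1).

Now H_k = ker ∂_k / im ∂_{k+1}, so:

  H_0: rank C_0 − rank ∂_1 = 5 − 4 = 1, and the invariant factors of ∂_1 are all 1, so H_0 ≅ Z.
  H_1: rank ker ∂_1 − rank ∂_2 = (5 − 4) − 0 = 1, and there is no ∂_2, so H_1 ≅ Z.

As a check, the Euler characteristic is 5 − 5 = 0, which agrees with 1 − 1 = 0.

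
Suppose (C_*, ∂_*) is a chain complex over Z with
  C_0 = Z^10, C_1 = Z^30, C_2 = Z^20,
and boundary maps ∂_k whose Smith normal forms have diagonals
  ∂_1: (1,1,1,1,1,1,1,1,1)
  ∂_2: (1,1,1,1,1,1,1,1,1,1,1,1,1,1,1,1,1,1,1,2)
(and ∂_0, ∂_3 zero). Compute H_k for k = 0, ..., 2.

H_0: b_0 = 10 − 0 − 9 = 1; torsion from ∂_1 factors > 1: none. So H_0 = Z.
H_1: b_1 = 30 − 9 − 20 = 1; torsion from ∂_2 factors > 1: [2]. So H_1 = Z ⊕ Z_2.
H_2: b_2 = 20 − 20 − 0 = 0; torsion from ∂_3 factors > 1: none. So H_2 = 0.

H_0 = Z,  H_1 = Z ⊕ Z_2,  H_2 = 0.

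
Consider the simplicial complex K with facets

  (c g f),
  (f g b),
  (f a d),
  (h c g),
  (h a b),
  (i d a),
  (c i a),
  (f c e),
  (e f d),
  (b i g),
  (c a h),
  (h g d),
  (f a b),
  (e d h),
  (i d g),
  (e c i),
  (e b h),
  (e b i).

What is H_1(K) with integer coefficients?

H_1 = Z^2.

Order the vertices as a < b < c < d < e < f < g < h < i. Listing each simplex with vertices in this order, K has dimension 2 with simplices:

  0-simplices (9): a, b, c, d, e, f, g, h, i
  1-simplices (27): ab, ac, ad, af, ah, ai, be, bf, bg, bh, bi, ce, cf, cg, ch, ci, de, df, dg, dh, di, ef, eh, ei, fg, gh, gi
  2-simplices (18): abf, abh, ach, aci, adf, adi, beh, bei, bfg, bgi, cef, cei, cfg, cgh, def, deh, dgh, dgi

Hence C_0 ≅ Z^9, C_1 ≅ Z^27, C_2 ≅ Z^18.

Boundary ∂_1: C_1 → C_0 is given by ∂[p,q] = [q] − [p]. For instance
  ∂cg = g − c.
The 9×27 boundary matrix has rank 8 and Smith normal form diag(1,1,1,1,1,1,1,1).

Boundary ∂_2: C_2 → C_1 sends each 2-simplex [p,q,r] to [q,r] − [p,r] + [p,q]. For instance
  ∂beh = eh − bh + be,
  ∂adf = df − af + ad.
As a 27×18 matrix over Z this has rank 17, with invariant factors (1,1,1,1,1,1,1,1,1,1,1,1,1,1,1,1,1).

Now H_k = ker ∂_k / im ∂_{k+1}, so:

  H_1: rank ker ∂_1 − rank ∂_2 = (27 − 8) − 17 = 2, and the invariant factors of ∂_2 are all 1, so H_1 ≅ Z^2.

(K is a triangulation of the torus T^2.)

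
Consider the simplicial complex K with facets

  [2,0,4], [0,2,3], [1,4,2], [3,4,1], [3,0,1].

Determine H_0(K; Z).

Order the vertices as 0 < 1 < 2 < 3 < 4. Listing each simplex with vertices in this order, K has dimension 2 with simplices:

  0-simplices (5): [0], [1], [2], [3], [4]
  1-simplices (10): [0,1], [0,2], [0,3], [0,4], [1,2], [1,3], [1,4], [2,3], [2,4], [3,4]
  2-simplices (5): [0,1,3], [0,2,3], [0,2,4], [1,2,4], [1,3,4]

giving chain groups C_0 ≅ Z^5, C_1 ≅ Z^10, C_2 ≅ Z^5.

∂_1: C_1 → C_0 is given by ∂[p,q] = [q] − [p].
This gives a 5×10 integer matrix of rank 4; reducing to Smith normal form yields diagonal entries (1,1,1,1).

∂_2: C_2 → C_1 acts by ∂[p,q,r] = [q,r] − [p,r] + [p,q]. For instance
  ∂[0,2,3] = [2,3] − [0,3] + [0,2],
  ∂[1,3,4] = [3,4] − [1,4] + [1,3].
The resulting 10×5 matrix has rank 5, and its Smith normal form has invariant factors (1,1,1,1,1).

Now H_k = ker ∂_k / im ∂_{k+1}, so:

  H_0: rank C_0 − rank ∂_1 = 5 − 4 = 1, and the invariant factors of ∂_1 are all 1, so H_0 ≅ Z.

(K is a triangulation of the Möbius band.)

H_0 = Z.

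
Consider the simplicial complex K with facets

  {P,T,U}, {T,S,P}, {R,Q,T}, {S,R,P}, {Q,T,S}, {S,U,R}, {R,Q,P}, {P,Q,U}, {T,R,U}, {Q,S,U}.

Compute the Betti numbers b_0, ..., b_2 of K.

b_0 = 1, b_1 = 0, b_2 = 0.

Fix the vertex order P < Q < R < S < T < U and write every simplex with vertices in increasing order. Then dim K = 2 and the simplices of K are:

  0-simplices (6): P, Q, R, S, T, U
  1-simplices (15): PQ, PR, PS, PT, PU, QR, QS, QT, QU, RS, RT, RU, ST, SU, TU
  2-simplices (10): PQR, PQU, PRS, PST, PTU, QRT, QST, QSU, RSU, RTU

so the chain groups are C_0 ≅ Z^6, C_1 ≅ Z^15, C_2 ≅ Z^10.

Boundary ∂_1: C_1 → C_0 sends each edge [p,q] (with p < q) to q − p.
The 6×15 boundary matrix has rank 5 and Smith normal form diag(1,1,1,1,1).

∂_2: C_2 → C_1 maps a triangle to the signed sum of its edges. For instance
  ∂RSU = SU − RU + RS,
  ∂PTU = TU − PU + PT.
The resulting 15×10 matrix has rank 10, and its Smith normal form has invariant factors (1,1,1,1,1,1,1,1,1,2).

Reading off H_k = ker ∂_k / im ∂_{k+1}:

  H_0: rank C_0 − rank ∂_1 = 6 − 5 = 1, and the invariant factors of ∂_1 are all 1, so H_0 ≅ Z.
  H_1: rank ker ∂_1 − rank ∂_2 = (15 − 5) − 10 = 0, and ∂_2 has invariant factor 2 > 1, so H_1 ≅ Z/2Z.
  H_2: rank ker ∂_2 − rank ∂_3 = (10 − 10) − 0 = 0, and there is no ∂_3, so H_2 ≅ 0.

(K is a triangulation of the real projective plane RP^2.)

Hence the Betti numbers are b_0 = 1, b_1 = 0, b_2 = 0.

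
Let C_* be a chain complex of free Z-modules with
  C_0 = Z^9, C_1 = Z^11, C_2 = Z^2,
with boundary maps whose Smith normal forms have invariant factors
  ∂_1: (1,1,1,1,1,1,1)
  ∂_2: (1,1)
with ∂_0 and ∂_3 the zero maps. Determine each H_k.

H_0: b_0 = 9 − 0 − 7 = 2; torsion from ∂_1 factors > 1: none. So H_0 ≅ Z^2.
H_1: b_1 = 11 − 7 − 2 = 2; torsion from ∂_2 factors > 1: none. So H_1 ≅ Z^2.
H_2: b_2 = 2 − 2 − 0 = 0; torsion from ∂_3 factors > 1: none. So H_2 ≅ 0.

H_0 ≅ Z^2,  H_1 ≅ Z^2,  H_2 = 0.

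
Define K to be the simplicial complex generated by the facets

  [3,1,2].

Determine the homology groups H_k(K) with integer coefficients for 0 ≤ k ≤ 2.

H_0 = Z,  H_1 = 0,  H_2 = 0.

K has 3 vertices, 3 edges, 1 triangle.
rank ∂_0 = 0, rank ∂_1 = 2 ⇒ b_0 = 3 − 0 − 2 = 1; all invariant factors of ∂_1 are 1 so no torsion. So H_0 = Z.
rank ∂_1 = 2, rank ∂_2 = 1 ⇒ b_1 = 3 − 2 − 1 = 0; all invariant factors of ∂_2 are 1 so no torsion. So H_1 = 0.
rank ∂_2 = 1, rank ∂_3 = 0 ⇒ b_2 = 1 − 1 − 0 = 0. So H_2 = 0.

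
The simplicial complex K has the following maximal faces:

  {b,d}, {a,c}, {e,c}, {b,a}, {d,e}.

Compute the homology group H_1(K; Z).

H_1 ≅ Z.

Fix the vertex order a < b < c < d < e and write every simplex with vertices in increasing order. Then dim K = 1 and the simplices of K are:

  0-simplices (5): a, b, c, d, e
  1-simplices (5): ab, ac, bd, ce, de

giving chain groups C_0 ≅ Z^5, C_1 ≅ Z^5.

The boundary map ∂_1: C_1 → C_0 is given by ∂[p,q] = [q] − [p].
This gives a 5×5 integer matrix of rank 4; reducing to Smith normal form yields diagonal entries (1,1,1,1).

Reading off H_k = ker ∂_k / im ∂_{k+1}:

  H_1: rank ker ∂_1 − rank ∂_2 = (5 − 4) − 0 = 1, and there is no ∂_2, so H_1 ≅ Z.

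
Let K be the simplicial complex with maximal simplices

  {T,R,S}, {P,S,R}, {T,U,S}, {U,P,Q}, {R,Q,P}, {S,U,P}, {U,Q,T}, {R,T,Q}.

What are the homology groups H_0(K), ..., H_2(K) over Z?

Take the total order P < Q < R < S < T < U on the vertex set. Then K (dimension 2) consists of the simplices:

  0-simplices (6): P, Q, R, S, T, U
  1-simplices (12): PQ, PR, PS, PU, QR, QT, QU, RS, RT, ST, SU, TU
  2-simplices (8): PQR, PQU, PRS, PSU, QRT, QTU, RST, STU

so the chain groups are C_0 ≅ Z^6, C_1 ≅ Z^12, C_2 ≅ Z^8.

∂_1: C_1 → C_0 sends each edge [p,q] (with p < q) to q − p. For instance
  ∂SU = U − S.
The 6×12 boundary matrix has rank 5 and Smith normal form diag(1,1,1,1,1).

The boundary map ∂_2: C_2 → C_1 sends each 2-simplex [p,q,r] to [q,r] − [p,r] + [p,q]. For instance
  ∂QRT = RT − QT + QR,
  ∂PQU = QU − PU + PQ.
The resulting 12×8 matrix has rank 7, and its Smith normal form has invariant factors (1,1,1,1,1,1,1).

Now H_k = ker ∂_k / im ∂_{k+1}, so:

  H_0: rank C_0 − rank ∂_1 = 6 − 5 = 1, and the invariant factors of ∂_1 are all 1, so H_0 ≅ Z.
  H_1: rank ker ∂_1 − rank ∂_2 = (12 − 5) − 7 = 0, and the invariant factors of ∂_2 are all 1, so H_1 ≅ 0.
  H_2: rank ker ∂_2 − rank ∂_3 = (8 − 7) − 0 = 1, and there is no ∂_3, so H_2 ≅ Z.

H_0 ≅ Z,  H_1 = 0,  H_2 ≅ Z.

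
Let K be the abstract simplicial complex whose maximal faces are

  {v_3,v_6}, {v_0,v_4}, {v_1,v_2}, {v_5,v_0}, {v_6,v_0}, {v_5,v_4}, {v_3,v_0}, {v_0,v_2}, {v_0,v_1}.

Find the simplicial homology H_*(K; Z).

K has 7 vertices, 9 edges.
rank ∂_0 = 0, rank ∂_1 = 6 ⇒ b_0 = 7 − 0 − 6 = 1; all invariant factors of ∂_1 are 1 so no torsion. So H_0 = Z.
rank ∂_1 = 6, rank ∂_2 = 0 ⇒ b_1 = 9 − 6 − 0 = 3. So H_1 = Z^3.

H_0 ≅ Z,  H_1 ≅ Z^3.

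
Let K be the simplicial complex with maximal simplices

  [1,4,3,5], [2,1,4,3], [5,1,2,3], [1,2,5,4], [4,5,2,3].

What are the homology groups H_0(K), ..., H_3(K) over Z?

H_0 = Z,  H_1 = 0,  H_2 = 0,  H_3 = Z.

We work with the vertex ordering 1 < 2 < 3 < 4 < 5. The simplices of K, each written with vertices in increasing order, are:

  0-simplices (5): [1], [2], [3], [4], [5]
  1-simplices (10): [1,2], [1,3], [1,4], [1,5], [2,3], [2,4], [2,5], [3,4], [3,5], [4,5]
  2-simplices (10): [1,2,3], [1,2,4], [1,2,5], [1,3,4], [1,3,5], [1,4,5], [2,3,4], [2,3,5], [2,4,5], [3,4,5]
  3-simplices (5): [1,2,3,4], [1,2,3,5], [1,2,4,5], [1,3,4,5], [2,3,4,5]

so the chain groups are C_0 ≅ Z^5, C_1 ≅ Z^10, C_2 ≅ Z^10, C_3 ≅ Z^5.

The boundary map ∂_1: C_1 → C_0 maps an edge to its endpoints' difference, ∂[p,q] = q − p. For instance
  ∂[1,3] = [3] − [1].
The 5×10 boundary matrix has rank 4 and Smith normal form diag(1,1,1,1).

∂_2: C_2 → C_1 sends each 2-simplex [p,q,r] to [q,r] − [p,r] + [p,q]. For instance
  ∂[1,3,5] = [3,5] − [1,5] + [1,3],
  ∂[3,4,5] = [4,5] − [3,5] + [3,4].
This gives a 10×10 integer matrix of rank 6; reducing to Smith normal form yields diagonal entries (1,1,1,1,1,1).

The boundary map ∂_3: C_3 → C_2 sends each 3-simplex σ to the alternating sum Σ_i (−1)^i (σ with its i-th vertex removed). For instance
  ∂[2,3,4,5] = [3,4,5] − [2,4,5] + [2,3,5] − [2,3,4],
  ∂[1,3,4,5] = [3,4,5] − [1,4,5] + [1,3,5] − [1,3,4].
This gives a 10×5 integer matrix of rank 4; reducing to Smith normal form yields diagonal entries (1,1,1,1).

From H_k ≅ ker(∂_k) / im(∂_{k+1}) we obtain:

  H_0: rank C_0 − rank ∂_1 = 5 − 4 = 1, and the invariant factors of ∂_1 are all 1, so H_0 = Z.
  H_1: rank ker ∂_1 − rank ∂_2 = (10 − 4) − 6 = 0, and the invariant factors of ∂_2 are all 1, so H_1 = 0.
  H_2: rank ker ∂_2 − rank ∂_3 = (10 − 6) − 4 = 0, and the invariant factors of ∂_3 are all 1, so H_2 = 0.
  H_3: rank ker ∂_3 − rank ∂_4 = (5 − 4) − 0 = 1, and there is no ∂_4, so H_3 = Z.

As a check, the Euler characteristic is 5 − 10 + 10 − 5 = 0, which agrees with 1 − 0 + 0 − 1 = 0.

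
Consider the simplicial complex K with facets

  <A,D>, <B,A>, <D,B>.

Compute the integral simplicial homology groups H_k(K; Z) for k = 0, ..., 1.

H_0 ≅ Z,  H_1 ≅ Z.

We work with the vertex ordering A < B < D. The simplices of K, each written with vertices in increasing order, are:

  0-simplices (3): A, B, D
  1-simplices (3): AB, AD, BD

giving chain groups C_0 ≅ Z^3, C_1 ≅ Z^3.

∂_1: C_1 → C_0 sends each edge [p,q] (with p < q) to q − p.
The resulting 3×3 matrix has rank 2, and its Smith normal form has invariant factors (1,1).

Reading off H_k = ker ∂_k / im ∂_{k+1}:

  H_0: rank C_0 − rank ∂_1 = 3 − 2 = 1, and the invariant factors of ∂_1 are all 1, so H_0 ≅ Z.
  H_1: rank ker ∂_1 − rank ∂_2 = (3 − 2) − 0 = 1, and there is no ∂_2, so H_1 ≅ Z.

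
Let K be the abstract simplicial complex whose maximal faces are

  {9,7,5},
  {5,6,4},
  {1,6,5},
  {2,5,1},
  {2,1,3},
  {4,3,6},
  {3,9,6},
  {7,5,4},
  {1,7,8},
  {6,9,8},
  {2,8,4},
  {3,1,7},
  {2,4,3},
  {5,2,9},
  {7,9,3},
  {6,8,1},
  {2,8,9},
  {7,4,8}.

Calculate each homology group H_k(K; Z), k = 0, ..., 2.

Take the total order 1 < 2 < 3 < 4 < 5 < 6 < 7 < 8 < 9 on the vertex set. Then K (dimension 2) consists of the simplices:

  0-simplices (9): [1], [2], [3], [4], [5], [6], [7], [8], [9]
  1-simplices (27): (27 of them)
  2-simplices (18): [1,2,3], [1,2,5], [1,3,7], [1,5,6], [1,6,8], [1,7,8], [2,3,4], [2,4,8], [2,5,9], [2,8,9], [3,4,6], [3,6,9], [3,7,9], [4,5,6], [4,5,7], [4,7,8], [5,7,9], [6,8,9]

so the chain groups are C_0 ≅ Z^9, C_1 ≅ Z^27, C_2 ≅ Z^18.

∂_1: C_1 → C_0 sends each edge [p,q] (with p < q) to q − p. For instance
  ∂[1,2] = [2] − [1].
This gives a 9×27 integer matrix of rank 8; reducing to Smith normal form yields diagonal entries (1,1,1,1,1,1,1,1).

∂_2: C_2 → C_1 acts by ∂[p,q,r] = [q,r] − [p,r] + [p,q]. For instance
  ∂[4,7,8] = [7,8] − [4,8] + [4,7],
  ∂[3,4,6] = [4,6] − [3,6] + [3,4].
As a 27×18 matrix over Z this has rank 17, with invariant factors (1,1,1,1,1,1,1,1,1,1,1,1,1,1,1,1,1).

Computing H_k = (kernel of ∂_k) / (image of ∂_{k+1}):

  H_0: rank C_0 − rank ∂_1 = 9 − 8 = 1, and the invariant factors of ∂_1 are all 1, so H_0 ≅ Z.
  H_1: rank ker ∂_1 − rank ∂_2 = (27 − 8) − 17 = 2, and the invariant factors of ∂_2 are all 1, so H_1 ≅ Z^2.
  H_2: rank ker ∂_2 − rank ∂_3 = (18 − 17) − 0 = 1, and there is no ∂_3, so H_2 ≅ Z.

(K is a triangulation of the torus T^2.)

H_0 ≅ Z,  H_1 ≅ Z^2,  H_2 ≅ Z.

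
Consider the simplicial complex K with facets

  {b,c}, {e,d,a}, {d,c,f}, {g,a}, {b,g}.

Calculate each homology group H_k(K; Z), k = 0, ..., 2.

Fix the vertex order a < b < c < d < e < f < g and write every simplex with vertices in increasing order. Then dim K = 2 and the simplices of K are:

  0-simplices (7): a, b, c, d, e, f, g
  1-simplices (9): ad, ae, ag, bc, bg, cd, cf, de, df
  2-simplices (2): ade, cdf

giving chain groups C_0 ≅ Z^7, C_1 ≅ Z^9, C_2 ≅ Z^2.

The boundary map ∂_1: C_1 → C_0 is given by ∂[p,q] = [q] − [p]. For instance
  ∂de = e − d.
The 7×9 boundary matrix has rank 6 and Smith normal form diag(1,1,1,1,1,1).

The boundary map ∂_2: C_2 → C_1 sends each 2-simplex [p,q,r] to [q,r] − [p,r] + [p,q]. For instance
  ∂cdf = df − cf + cd,
  ∂ade = de − ae + ad.
The 9×2 boundary matrix has rank 2 and Smith normal form diag(1,1).

Reading off H_k = ker ∂_k / im ∂_{k+1}:

  H_0: rank C_0 − rank ∂_1 = 7 − 6 = 1, and the invariant factors of ∂_1 are all 1, so H_0 ≅ Z.
  H_1: rank ker ∂_1 − rank ∂_2 = (9 − 6) − 2 = 1, and the invariant factors of ∂_2 are all 1, so H_1 ≅ Z.
  H_2: rank ker ∂_2 − rank ∂_3 = (2 − 2) − 0 = 0, and there is no ∂_3, so H_2 ≅ 0.

As a check, the Euler characteristic is 7 − 9 + 2 = 0, which agrees with 1 − 1 + 0 = 0.

H_0 ≅ Z,  H_1 ≅ Z,  H_2 = 0.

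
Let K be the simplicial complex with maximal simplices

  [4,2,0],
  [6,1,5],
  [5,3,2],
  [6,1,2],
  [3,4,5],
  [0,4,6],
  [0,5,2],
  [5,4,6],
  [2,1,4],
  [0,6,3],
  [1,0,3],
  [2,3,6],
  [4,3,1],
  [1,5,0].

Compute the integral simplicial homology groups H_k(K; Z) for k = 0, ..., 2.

Fix the vertex order 0 < 1 < 2 < 3 < 4 < 5 < 6 and write every simplex with vertices in increasing order. Then dim K = 2 and the simplices of K are:

  0-simplices (7): [0], [1], [2], [3], [4], [5], [6]
  1-simplices (21): [0,1], [0,2], [0,3], [0,4], [0,5], [0,6], [1,2], [1,3], [1,4], [1,5], [1,6], [2,3], [2,4], [2,5], [2,6], [3,4], [3,5], [3,6], [4,5], [4,6], [5,6]
  2-simplices (14): [0,1,3], [0,1,5], [0,2,4], [0,2,5], [0,3,6], [0,4,6], [1,2,4], [1,2,6], [1,3,4], [1,5,6], [2,3,5], [2,3,6], [3,4,5], [4,5,6]

Hence C_0 ≅ Z^7, C_1 ≅ Z^21, C_2 ≅ Z^14.

Boundary ∂_1: C_1 → C_0 sends each edge [p,q] (with p < q) to q − p.
The resulting 7×21 matrix has rank 6, and its Smith normal form has invariant factors (1,1,1,1,1,1).

The boundary map ∂_2: C_2 → C_1 maps a triangle to the signed sum of its edges. For instance
  ∂[0,4,6] = [4,6] − [0,6] + [0,4],
  ∂[2,3,6] = [3,6] − [2,6] + [2,3].
The resulting 21×14 matrix has rank 13, and its Smith normal form has invariant factors (1,1,1,1,1,1,1,1,1,1,1,1,1).

Now H_k = ker ∂_k / im ∂_{k+1}, so:

  H_0: rank C_0 − rank ∂_1 = 7 − 6 = 1, and the invariant factors of ∂_1 are all 1, so H_0 ≅ Z.
  H_1: rank ker ∂_1 − rank ∂_2 = (21 − 6) − 13 = 2, and the invariant factors of ∂_2 are all 1, so H_1 ≅ Z^2.
  H_2: rank ker ∂_2 − rank ∂_3 = (14 − 13) − 0 = 1, and there is no ∂_3, so H_2 ≅ Z.

As a check, the Euler characteristic is 7 − 21 + 14 = 0, which agrees with 1 − 2 + 1 = 0.
(K is a triangulation of the torus T^2.)

H_0 = Z,  H_1 = Z^2,  H_2 = Z.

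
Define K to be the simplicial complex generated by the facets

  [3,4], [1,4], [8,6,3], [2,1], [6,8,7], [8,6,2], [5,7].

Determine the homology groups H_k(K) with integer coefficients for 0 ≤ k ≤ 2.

K has 8 vertices, 11 edges, 3 triangles.
rank ∂_0 = 0, rank ∂_1 = 7 ⇒ b_0 = 8 − 0 − 7 = 1; all invariant factors of ∂_1 are 1 so no torsion. So H_0 = Z.
rank ∂_1 = 7, rank ∂_2 = 3 ⇒ b_1 = 11 − 7 − 3 = 1; all invariant factors of ∂_2 are 1 so no torsion. So H_1 = Z.
rank ∂_2 = 3, rank ∂_3 = 0 ⇒ b_2 = 3 − 3 − 0 = 0. So H_2 = 0.

H_0 ≅ Z,  H_1 ≅ Z,  H_2 = 0.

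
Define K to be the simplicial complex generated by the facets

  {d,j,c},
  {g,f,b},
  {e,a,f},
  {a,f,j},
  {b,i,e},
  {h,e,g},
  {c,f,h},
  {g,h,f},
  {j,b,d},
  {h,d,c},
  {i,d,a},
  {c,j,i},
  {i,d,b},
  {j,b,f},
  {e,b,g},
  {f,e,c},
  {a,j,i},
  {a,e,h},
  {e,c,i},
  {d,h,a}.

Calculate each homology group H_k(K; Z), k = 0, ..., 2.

H_0 = Z,  H_1 = Z ⊕ Z_2,  H_2 = 0.

We work with the vertex ordering a < b < c < d < e < f < g < h < i < j. The simplices of K, each written with vertices in increasing order, are:

  0-simplices (10): a, b, c, d, e, f, g, h, i, j
  1-simplices (30): ad, ae, af, ah, ai, aj, bd, be, bf, bg, bi, bj, cd, ce, cf, ch, ci, cj, dh, di, dj, ef, eg, eh, ei, fg, fh, fj, gh, ij
  2-simplices (20): adh, adi, aef, aeh, afj, aij, bdi, bdj, beg, bei, bfg, bfj, cdh, cdj, cef, cei, cfh, cij, egh, fgh

giving chain groups C_0 ≅ Z^10, C_1 ≅ Z^30, C_2 ≅ Z^20.

The boundary map ∂_1: C_1 → C_0 sends each edge [p,q] (with p < q) to q − p. For instance
  ∂ij = j − i.
The 10×30 boundary matrix has rank 9 and Smith normal form diag(1,1,1,1,1,1,1,1,1).

∂_2: C_2 → C_1 acts by ∂[p,q,r] = [q,r] − [p,r] + [p,q]. For instance
  ∂cdj = dj − cj + cd,
  ∂cei = ei − ci + ce.
The 30×20 boundary matrix has rank 20 and Smith normal form diag(1,1,1,1,1,1,1,1,1,1,1,1,1,1,1,1,1,1,1,2).

Reading off H_k = ker ∂_k / im ∂_{k+1}:

  H_0: rank C_0 − rank ∂_1 = 10 − 9 = 1, and the invariant factors of ∂_1 are all 1, so H_0 = Z.
  H_1: rank ker ∂_1 − rank ∂_2 = (30 − 9) − 20 = 1, and ∂_2 has invariant factor 2 > 1, so H_1 = Z ⊕ Z_2.
  H_2: rank ker ∂_2 − rank ∂_3 = (20 − 20) − 0 = 0, and there is no ∂_3, so H_2 = 0.

As a check, the Euler characteristic is 10 − 30 + 20 = 0, which agrees with 1 − 1 + 0 = 0.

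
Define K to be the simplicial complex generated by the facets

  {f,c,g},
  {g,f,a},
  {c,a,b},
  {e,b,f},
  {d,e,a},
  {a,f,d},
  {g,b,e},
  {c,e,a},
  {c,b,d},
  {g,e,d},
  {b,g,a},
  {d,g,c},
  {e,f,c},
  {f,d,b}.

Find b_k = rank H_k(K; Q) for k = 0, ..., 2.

Order the vertices as a < b < c < d < e < f < g. Listing each simplex with vertices in this order, K has dimension 2 with simplices:

  0-simplices (7): a, b, c, d, e, f, g
  1-simplices (21): ab, ac, ad, ae, af, ag, bc, bd, be, bf, bg, cd, ce, cf, cg, de, df, dg, ef, eg, fg
  2-simplices (14): abc, abg, ace, ade, adf, afg, bcd, bdf, bef, beg, cdg, cef, cfg, deg

giving chain groups C_0 ≅ Z^7, C_1 ≅ Z^21, C_2 ≅ Z^14.

∂_1: C_1 → C_0 maps an edge to its endpoints' difference, ∂[p,q] = q − p.
This gives a 7×21 integer matrix of rank 6; reducing to Smith normal form yields diagonal entries (1,1,1,1,1,1).

∂_2: C_2 → C_1 acts by ∂[p,q,r] = [q,r] − [p,r] + [p,q]. For instance
  ∂cfg = fg − cg + cf,
  ∂abc = bc − ac + ab.
The resulting 21×14 matrix has rank 13, and its Smith normal form has invariant factors (1,1,1,1,1,1,1,1,1,1,1,1,1).

Reading off H_k = ker ∂_k / im ∂_{k+1}:

  H_0: rank C_0 − rank ∂_1 = 7 − 6 = 1, and the invariant factors of ∂_1 are all 1, so H_0 ≅ Z.
  H_1: rank ker ∂_1 − rank ∂_2 = (21 − 6) − 13 = 2, and the invariant factors of ∂_2 are all 1, so H_1 ≅ Z^2.
  H_2: rank ker ∂_2 − rank ∂_3 = (14 − 13) − 0 = 1, and there is no ∂_3, so H_2 ≅ Z.

(K is a triangulation of the torus T^2.)

Hence the Betti numbers are b_0 = 1, b_1 = 2, b_2 = 1.

b_0 = 1, b_1 = 2, b_2 = 1.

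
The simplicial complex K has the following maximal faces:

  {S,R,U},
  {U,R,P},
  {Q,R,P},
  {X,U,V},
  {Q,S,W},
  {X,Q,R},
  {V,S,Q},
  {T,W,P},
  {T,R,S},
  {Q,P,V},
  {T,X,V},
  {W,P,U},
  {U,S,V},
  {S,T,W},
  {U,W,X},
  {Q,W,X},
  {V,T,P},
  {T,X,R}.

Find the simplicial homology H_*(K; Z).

Order the vertices as P < Q < R < S < T < U < V < W < X. Listing each simplex with vertices in this order, K has dimension 2 with simplices:

  0-simplices (9): P, Q, R, S, T, U, V, W, X
  1-simplices (27): PQ, PR, PT, PU, PV, PW, QR, QS, QV, QW, QX, RS, RT, RU, RX, ST, SU, SV, SW, TV, TW, TX, UV, UW, UX, VX, WX
  2-simplices (18): PQR, PQV, PRU, PTV, PTW, PUW, QRX, QSV, QSW, QWX, RST, RSU, RTX, STW, SUV, TVX, UVX, UWX

so the chain groups are C_0 ≅ Z^9, C_1 ≅ Z^27, C_2 ≅ Z^18.

∂_1: C_1 → C_0 sends each edge [p,q] (with p < q) to q − p.
The resulting 9×27 matrix has rank 8, and its Smith normal form has invariant factors (1,1,1,1,1,1,1,1).

∂_2: C_2 → C_1 maps a triangle to the signed sum of its edges. For instance
  ∂QSW = SW − QW + QS,
  ∂QSV = SV − QV + QS.
As a 27×18 matrix over Z this has rank 17, with invariant factors (1,1,1,1,1,1,1,1,1,1,1,1,1,1,1,1,1).

Reading off H_k = ker ∂_k / im ∂_{k+1}:

  H_0: rank C_0 − rank ∂_1 = 9 − 8 = 1, and the invariant factors of ∂_1 are all 1, so H_0 ≅ Z.
  H_1: rank ker ∂_1 − rank ∂_2 = (27 − 8) − 17 = 2, and the invariant factors of ∂_2 are all 1, so H_1 ≅ Z^2.
  H_2: rank ker ∂_2 − rank ∂_3 = (18 − 17) − 0 = 1, and there is no ∂_3, so H_2 ≅ Z.

As a check, the Euler characteristic is 9 − 27 + 18 = 0, which agrees with 1 − 2 + 1 = 0.

H_0 ≅ Z,  H_1 ≅ Z^2,  H_2 ≅ Z.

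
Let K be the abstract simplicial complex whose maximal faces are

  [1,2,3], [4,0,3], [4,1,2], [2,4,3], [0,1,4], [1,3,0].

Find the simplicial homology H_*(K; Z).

H_0 = Z,  H_1 = 0,  H_2 = Z.

Take the total order 0 < 1 < 2 < 3 < 4 on the vertex set. Then K (dimension 2) consists of the simplices:

  0-simplices (5): [0], [1], [2], [3], [4]
  1-simplices (9): [0,1], [0,3], [0,4], [1,2], [1,3], [1,4], [2,3], [2,4], [3,4]
  2-simplices (6): [0,1,3], [0,1,4], [0,3,4], [1,2,3], [1,2,4], [2,3,4]

so the chain groups are C_0 ≅ Z^5, C_1 ≅ Z^9, C_2 ≅ Z^6.

The boundary map ∂_1: C_1 → C_0 maps an edge to its endpoints' difference, ∂[p,q] = q − p. For instance
  ∂[0,4] = [4] − [0].
The resulting 5×9 matrix has rank 4, and its Smith normal form has invariant factors (1,1,1,1).

The boundary map ∂_2: C_2 → C_1 sends each 2-simplex [p,q,r] to [q,r] − [p,r] + [p,q]. For instance
  ∂[0,3,4] = [3,4] − [0,4] + [0,3],
  ∂[1,2,3] = [2,3] − [1,3] + [1,2].
The 9×6 boundary matrix has rank 5 and Smith normal form diag(1,1,1,1,1).

Reading off H_k = ker ∂_k / im ∂_{k+1}:

  H_0: rank C_0 − rank ∂_1 = 5 − 4 = 1, and the invariant factors of ∂_1 are all 1, so H_0 ≅ Z.
  H_1: rank ker ∂_1 − rank ∂_2 = (9 − 4) − 5 = 0, and the invariant factors of ∂_2 are all 1, so H_1 ≅ 0.
  H_2: rank ker ∂_2 − rank ∂_3 = (6 − 5) − 0 = 1, and there is no ∂_3, so H_2 ≅ Z.

(K is a triangulation of the 2-sphere S^2.)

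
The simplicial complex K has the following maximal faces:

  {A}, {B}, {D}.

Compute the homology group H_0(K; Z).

Order the vertices as A < B < D. Listing each simplex with vertices in this order, K has dimension 0 with simplices:

  0-simplices (3): A, B, D

so the chain groups are C_0 ≅ Z^3.

From H_k ≅ ker(∂_k) / im(∂_{k+1}) we obtain:

  H_0: rank C_0 − rank ∂_1 = 3 − 0 = 3, and there is no ∂_1, so H_0 ≅ Z^3.

H_0 = Z^3.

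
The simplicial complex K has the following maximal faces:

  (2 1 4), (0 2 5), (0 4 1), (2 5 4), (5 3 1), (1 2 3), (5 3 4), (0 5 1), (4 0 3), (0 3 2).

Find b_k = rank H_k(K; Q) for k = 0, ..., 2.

b_0 = 1, b_1 = 0, b_2 = 0.

Order the vertices as 0 < 1 < 2 < 3 < 4 < 5. Listing each simplex with vertices in this order, K has dimension 2 with simplices:

  0-simplices (6): [0], [1], [2], [3], [4], [5]
  1-simplices (15): [0,1], [0,2], [0,3], [0,4], [0,5], [1,2], [1,3], [1,4], [1,5], [2,3], [2,4], [2,5], [3,4], [3,5], [4,5]
  2-simplices (10): [0,1,4], [0,1,5], [0,2,3], [0,2,5], [0,3,4], [1,2,3], [1,2,4], [1,3,5], [2,4,5], [3,4,5]

so the chain groups are C_0 ≅ Z^6, C_1 ≅ Z^15, C_2 ≅ Z^10.

Boundary ∂_1: C_1 → C_0 sends each edge [p,q] (with p < q) to q − p.
This gives a 6×15 integer matrix of rank 5; reducing to Smith normal form yields diagonal entries (1,1,1,1,1).

Boundary ∂_2: C_2 → C_1 maps a triangle to the signed sum of its edges. For instance
  ∂[0,3,4] = [3,4] − [0,4] + [0,3],
  ∂[1,2,4] = [2,4] − [1,4] + [1,2].
As a 15×10 matrix over Z this has rank 10, with invariant factors (1,1,1,1,1,1,1,1,1,2).

Now H_k = ker ∂_k / im ∂_{k+1}, so:

  H_0: rank C_0 − rank ∂_1 = 6 − 5 = 1, and the invariant factors of ∂_1 are all 1, so H_0 ≅ Z.
  H_1: rank ker ∂_1 − rank ∂_2 = (15 − 5) − 10 = 0, and ∂_2 has invariant factor 2 > 1, so H_1 ≅ Z/2.
  H_2: rank ker ∂_2 − rank ∂_3 = (10 − 10) − 0 = 0, and there is no ∂_3, so H_2 ≅ 0.

Hence the Betti numbers are b_0 = 1, b_1 = 0, b_2 = 0.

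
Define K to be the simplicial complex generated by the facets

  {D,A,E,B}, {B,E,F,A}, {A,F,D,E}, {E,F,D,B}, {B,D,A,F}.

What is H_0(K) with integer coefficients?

H_0 = Z.

We work with the vertex ordering A < B < D < E < F. The simplices of K, each written with vertices in increasing order, are:

  0-simplices (5): A, B, D, E, F
  1-simplices (10): AB, AD, AE, AF, BD, BE, BF, DE, DF, EF
  2-simplices (10): ABD, ABE, ABF, ADE, ADF, AEF, BDE, BDF, BEF, DEF
  3-simplices (5): ABDE, ABDF, ABEF, ADEF, BDEF

Hence C_0 ≅ Z^5, C_1 ≅ Z^10, C_2 ≅ Z^10, C_3 ≅ Z^5.

The boundary map ∂_1: C_1 → C_0 is given by ∂[p,q] = [q] − [p]. For instance
  ∂EF = F − E.
The 5×10 boundary matrix has rank 4 and Smith normal form diag(1,1,1,1).

Boundary ∂_2: C_2 → C_1 maps a triangle to the signed sum of its edges. For instance
  ∂DEF = EF − DF + DE,
  ∂BDF = DF − BF + BD.
As a 10×10 matrix over Z this has rank 6, with invariant factors (1,1,1,1,1,1).

Boundary ∂_3: C_3 → C_2 sends each 3-simplex σ to the alternating sum Σ_i (−1)^i (σ with its i-th vertex removed). For instance
  ∂ADEF = DEF − AEF + ADF − ADE,
  ∂ABDF = BDF − ADF + ABF − ABD.
The 10×5 boundary matrix has rank 4 and Smith normal form diag(1,1,1,1).

From H_k ≅ ker(∂_k) / im(∂_{k+1}) we obtain:

  H_0: rank C_0 − rank ∂_1 = 5 − 4 = 1, and the invariant factors of ∂_1 are all 1, so H_0 ≅ Z.

(K is a triangulation of the 3-sphere S^3.)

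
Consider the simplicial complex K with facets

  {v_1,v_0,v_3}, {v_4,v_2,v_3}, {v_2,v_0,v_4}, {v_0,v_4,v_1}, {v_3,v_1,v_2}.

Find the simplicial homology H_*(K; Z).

H_0 ≅ Z,  H_1 ≅ Z,  H_2 = 0.

Take the total order v_0 < v_1 < v_2 < v_3 < v_4 on the vertex set. Then K (dimension 2) consists of the simplices:

  0-simplices (5): [v_0], [v_1], [v_2], [v_3], [v_4]
  1-simplices (10): [v_0,v_1], [v_0,v_2], [v_0,v_3], [v_0,v_4], [v_1,v_2], [v_1,v_3], [v_1,v_4], [v_2,v_3], [v_2,v_4], [v_3,v_4]
  2-simplices (5): [v_0,v_1,v_3], [v_0,v_1,v_4], [v_0,v_2,v_4], [v_1,v_2,v_3], [v_2,v_3,v_4]

giving chain groups C_0 ≅ Z^5, C_1 ≅ Z^10, C_2 ≅ Z^5.

Boundary ∂_1: C_1 → C_0 sends each edge [p,q] (with p < q) to q − p.
As a 5×10 matrix over Z this has rank 4, with invariant factors (1,1,1,1).

∂_2: C_2 → C_1 sends each 2-simplex [p,q,r] to [q,r] − [p,r] + [p,q]. For instance
  ∂[v_1,v_2,v_3] = [v_2,v_3] − [v_1,v_3] + [v_1,v_2],
  ∂[v_0,v_1,v_3] = [v_1,v_3] − [v_0,v_3] + [v_0,v_1].
This gives a 10×5 integer matrix of rank 5; reducing to Smith normal form yields diagonal entries (1,1,1,1,1).

From H_k ≅ ker(∂_k) / im(∂_{k+1}) we obtain:

  H_0: rank C_0 − rank ∂_1 = 5 − 4 = 1, and the invariant factors of ∂_1 are all 1, so H_0 ≅ Z.
  H_1: rank ker ∂_1 − rank ∂_2 = (10 − 4) − 5 = 1, and the invariant factors of ∂_2 are all 1, so H_1 ≅ Z.
  H_2: rank ker ∂_2 − rank ∂_3 = (5 − 5) − 0 = 0, and there is no ∂_3, so H_2 ≅ 0.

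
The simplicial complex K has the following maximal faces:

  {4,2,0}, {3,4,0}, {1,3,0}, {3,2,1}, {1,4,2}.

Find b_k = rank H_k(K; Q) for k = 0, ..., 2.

Take the total order 0 < 1 < 2 < 3 < 4 on the vertex set. Then K (dimension 2) consists of the simplices:

  0-simplices (5): [0], [1], [2], [3], [4]
  1-simplices (10): [0,1], [0,2], [0,3], [0,4], [1,2], [1,3], [1,4], [2,3], [2,4], [3,4]
  2-simplices (5): [0,1,3], [0,2,4], [0,3,4], [1,2,3], [1,2,4]

giving chain groups C_0 ≅ Z^5, C_1 ≅ Z^10, C_2 ≅ Z^5.

Boundary ∂_1: C_1 → C_0 sends each edge [p,q] (with p < q) to q − p.
This gives a 5×10 integer matrix of rank 4; reducing to Smith normal form yields diagonal entries (1,1,1,1).

The boundary map ∂_2: C_2 → C_1 acts by ∂[p,q,r] = [q,r] − [p,r] + [p,q]. For instance
  ∂[0,2,4] = [2,4] − [0,4] + [0,2],
  ∂[0,1,3] = [1,3] − [0,3] + [0,1].
The resulting 10×5 matrix has rank 5, and its Smith normal form has invariant factors (1,1,1,1,1).

Now H_k = ker ∂_k / im ∂_{k+1}, so:

  H_0: rank C_0 − rank ∂_1 = 5 − 4 = 1, and the invariant factors of ∂_1 are all 1, so H_0 = Z.
  H_1: rank ker ∂_1 − rank ∂_2 = (10 − 4) − 5 = 1, and the invariant factors of ∂_2 are all 1, so H_1 = Z.
  H_2: rank ker ∂_2 − rank ∂_3 = (5 − 5) − 0 = 0, and there is no ∂_3, so H_2 = 0.

As a check, the Euler characteristic is 5 − 10 + 5 = 0, which agrees with 1 − 1 + 0 = 0.

Hence the Betti numbers are b_0 = 1, b_1 = 1, b_2 = 0.

b_0 = 1, b_1 = 1, b_2 = 0.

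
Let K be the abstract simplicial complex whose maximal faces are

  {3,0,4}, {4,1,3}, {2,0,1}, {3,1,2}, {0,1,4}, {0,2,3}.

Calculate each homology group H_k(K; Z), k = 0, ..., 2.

K has 5 vertices, 9 edges, 6 triangles.
rank ∂_0 = 0, rank ∂_1 = 4 ⇒ b_0 = 5 − 0 − 4 = 1; all invariant factors of ∂_1 are 1 so no torsion. So H_0 = Z.
rank ∂_1 = 4, rank ∂_2 = 5 ⇒ b_1 = 9 − 4 − 5 = 0; all invariant factors of ∂_2 are 1 so no torsion. So H_1 = 0.
rank ∂_2 = 5, rank ∂_3 = 0 ⇒ b_2 = 6 − 5 − 0 = 1. So H_2 = Z.

H_0 ≅ Z,  H_1 = 0,  H_2 ≅ Z.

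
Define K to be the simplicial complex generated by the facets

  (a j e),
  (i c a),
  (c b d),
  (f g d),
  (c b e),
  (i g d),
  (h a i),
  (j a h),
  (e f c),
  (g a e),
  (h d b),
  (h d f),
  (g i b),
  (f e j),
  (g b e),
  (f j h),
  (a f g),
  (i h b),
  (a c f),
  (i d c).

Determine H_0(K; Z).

H_0 = Z.

Take the total order a < b < c < d < e < f < g < h < i < j on the vertex set. Then K (dimension 2) consists of the simplices:

  0-simplices (10): a, b, c, d, e, f, g, h, i, j
  1-simplices (30): ac, ae, af, ag, ah, ai, aj, bc, bd, be, bg, bh, bi, cd, ce, cf, ci, df, dg, dh, di, ef, eg, ej, fg, fh, fj, gi, hi, hj
  2-simplices (20): acf, aci, aeg, aej, afg, ahi, ahj, bcd, bce, bdh, beg, bgi, bhi, cdi, cef, dfg, dfh, dgi, efj, fhj

giving chain groups C_0 ≅ Z^10, C_1 ≅ Z^30, C_2 ≅ Z^20.

∂_1: C_1 → C_0 maps an edge to its endpoints' difference, ∂[p,q] = q − p. For instance
  ∂hj = j − h.
This gives a 10×30 integer matrix of rank 9; reducing to Smith normal form yields diagonal entries (1,1,1,1,1,1,1,1,1).

Boundary ∂_2: C_2 → C_1 acts by ∂[p,q,r] = [q,r] − [p,r] + [p,q]. For instance
  ∂bgi = gi − bi + bg,
  ∂acf = cf − af + ac.
As a 30×20 matrix over Z this has rank 20, with invariant factors (1,1,1,1,1,1,1,1,1,1,1,1,1,1,1,1,1,1,1,2).

Now H_k = ker ∂_k / im ∂_{k+1}, so:

  H_0: rank C_0 − rank ∂_1 = 10 − 9 = 1, and the invariant factors of ∂_1 are all 1, so H_0 ≅ Z.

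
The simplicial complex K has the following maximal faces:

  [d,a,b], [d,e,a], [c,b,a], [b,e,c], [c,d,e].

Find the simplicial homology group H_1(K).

H_1 ≅ Z.

Take the total order a < b < c < d < e on the vertex set. Then K (dimension 2) consists of the simplices:

  0-simplices (5): a, b, c, d, e
  1-simplices (10): ab, ac, ad, ae, bc, bd, be, cd, ce, de
  2-simplices (5): abc, abd, ade, bce, cde

so the chain groups are C_0 ≅ Z^5, C_1 ≅ Z^10, C_2 ≅ Z^5.

∂_1: C_1 → C_0 maps an edge to its endpoints' difference, ∂[p,q] = q − p. For instance
  ∂bd = d − b.
The 5×10 boundary matrix has rank 4 and Smith normal form diag(1,1,1,1).

∂_2: C_2 → C_1 sends each 2-simplex [p,q,r] to [q,r] − [p,r] + [p,q]. For instance
  ∂abd = bd − ad + ab,
  ∂cde = de − ce + cd.
This gives a 10×5 integer matrix of rank 5; reducing to Smith normal form yields diagonal entries (1,1,1,1,1).

Computing H_k = (kernel of ∂_k) / (image of ∂_{k+1}):

  H_1: rank ker ∂_1 − rank ∂_2 = (10 − 4) − 5 = 1, and the invariant factors of ∂_2 are all 1, so H_1 = Z.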